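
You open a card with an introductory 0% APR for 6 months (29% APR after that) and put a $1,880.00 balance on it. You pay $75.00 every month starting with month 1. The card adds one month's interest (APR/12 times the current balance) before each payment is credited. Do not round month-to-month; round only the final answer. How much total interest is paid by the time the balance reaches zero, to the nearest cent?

Promo months 1–6 at r₀ = 0%/12 = 0; months 7+ at r₁ = 29%/12 = 0.0241667.
After month 6 (no interest yet): B = $1,880.00 − 6·$75.00 = $1,430.00.
Then at r₁ with $75.00/mo: n₂ = −ln(1 − r₁·B/P)/ln(1+r₁) ≈ 25.86 → 26 more payments.
Total paid = 31·$75.00 + $64.95 = $2,389.95; interest = $2,389.95 − $1,880.00 = $509.95.

$509.95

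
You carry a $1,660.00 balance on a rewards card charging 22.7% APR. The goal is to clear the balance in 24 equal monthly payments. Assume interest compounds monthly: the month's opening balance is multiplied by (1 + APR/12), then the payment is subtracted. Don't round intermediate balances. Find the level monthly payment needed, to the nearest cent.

$86.69

Monthly rate r = 22.7%/12 = 1.89167% = 0.0189167.
Level-payment amortization: P = B₀·r / (1 − (1+r)^(−n)) = 1660.00·0.0189167 / (1 − 1.01892^(−24)).
Denominator 1 − (1+r)^(−24) = 0.362218361.
P = 31.4017 / 0.362218361 ≈ 86.69.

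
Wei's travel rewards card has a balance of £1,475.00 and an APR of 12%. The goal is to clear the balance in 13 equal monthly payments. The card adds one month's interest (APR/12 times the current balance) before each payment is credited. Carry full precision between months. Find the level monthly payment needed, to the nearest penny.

Monthly rate r = 12%/12 = 1% = 0.01.
Level-payment amortization: P = B₀·r / (1 − (1+r)^(−n)) = 1475.00·0.01 / (1 − 1.01^(−13)).
Denominator 1 − (1+r)^(−13) = 0.121337401.
P = 14.75 / 0.121337401 ≈ 121.56.

£121.56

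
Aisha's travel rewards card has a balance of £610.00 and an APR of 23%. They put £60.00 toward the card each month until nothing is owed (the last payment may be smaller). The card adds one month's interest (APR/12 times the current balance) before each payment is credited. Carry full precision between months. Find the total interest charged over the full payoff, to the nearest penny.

£75.11

Monthly rate r = 23%/12 = 1.91667% = 0.0191667.
Payoff takes n = ⌈−ln(1 − rB₀/P)/ln(1+r)⌉ = ⌈11.416⌉ = 12 payments; the last is £25.11.
Total paid = 11·£60.00 + £25.11 = £685.11.
Total interest = total paid − principal = £685.11 − £610.00 = £75.11.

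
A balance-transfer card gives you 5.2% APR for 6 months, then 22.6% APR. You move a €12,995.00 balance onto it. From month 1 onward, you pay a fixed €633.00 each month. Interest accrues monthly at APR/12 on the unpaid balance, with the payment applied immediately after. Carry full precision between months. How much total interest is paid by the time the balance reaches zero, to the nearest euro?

€2,070

Promo months 1–6 at r₀ = 5.2%/12 = 0.00433333; months 7+ at r₁ = 22.6%/12 = 0.0188333.
After month 6: iterate B ← B·(1+r₀) − €633.00 for 6 months → €9,497.17.
Then at r₁ with €633.00/mo: n₂ = −ln(1 − r₁·B/P)/ln(1+r₁) ≈ 17.80 → 18 more payments.
Total paid = 23·€633.00 + €505.88 = €15,064.88; interest = €15,064.88 − €12,995.00 = €2,069.88.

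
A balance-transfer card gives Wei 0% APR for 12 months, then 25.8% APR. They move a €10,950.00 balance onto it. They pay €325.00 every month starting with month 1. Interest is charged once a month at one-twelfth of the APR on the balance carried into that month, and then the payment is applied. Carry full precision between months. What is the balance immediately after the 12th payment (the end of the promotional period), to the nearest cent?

€7,050.00

Promo months 1–12 at r₀ = 0%/12 = 0; months 13+ at r₁ = 25.8%/12 = 0.0215.
After month 12 (no interest yet): B = €10,950.00 − 12·€325.00 = €7,050.00.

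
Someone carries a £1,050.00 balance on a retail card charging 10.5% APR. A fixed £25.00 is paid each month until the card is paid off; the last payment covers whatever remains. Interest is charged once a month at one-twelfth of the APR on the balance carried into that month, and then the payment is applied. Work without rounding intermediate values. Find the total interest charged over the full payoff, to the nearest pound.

Monthly rate r = 10.5%/12 = 0.875% = 0.00875.
Payoff takes n = ⌈−ln(1 − rB₀/P)/ln(1+r)⌉ = ⌈52.580⌉ = 53 payments; the last is £14.53.
Total paid = 52·£25.00 + £14.53 = £1,314.53.
Total interest = total paid − principal = £1,314.53 − £1,050.00 = £264.53.

£265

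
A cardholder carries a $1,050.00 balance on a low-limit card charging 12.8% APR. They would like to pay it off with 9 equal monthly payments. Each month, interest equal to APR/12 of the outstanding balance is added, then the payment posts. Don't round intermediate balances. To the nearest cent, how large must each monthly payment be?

$122.98

Monthly rate r = 12.8%/12 = 1.06667% = 0.0106667.
Level-payment amortization: P = B₀·r / (1 − (1+r)^(−n)) = 1050.00·0.0106667 / (1 − 1.01067^(−9)).
Denominator 1 − (1+r)^(−9) = 0.0910740143.
P = 11.2 / 0.0910740143 ≈ 122.98.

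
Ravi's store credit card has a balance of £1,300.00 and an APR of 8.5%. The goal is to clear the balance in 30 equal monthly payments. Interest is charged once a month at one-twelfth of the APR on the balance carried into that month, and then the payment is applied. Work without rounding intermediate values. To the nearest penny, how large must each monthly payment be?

Monthly rate r = 8.5%/12 = 0.708333% = 0.00708333.
Level-payment amortization: P = B₀·r / (1 − (1+r)^(−n)) = 1300.00·0.00708333 / (1 − 1.00708^(−30)).
Denominator 1 − (1+r)^(−30) = 0.190833789.
P = 9.20833 / 0.190833789 ≈ 48.25.

£48.25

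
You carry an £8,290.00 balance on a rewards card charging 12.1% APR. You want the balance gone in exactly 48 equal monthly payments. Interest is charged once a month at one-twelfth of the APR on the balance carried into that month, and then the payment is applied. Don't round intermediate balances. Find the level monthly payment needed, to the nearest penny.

Monthly rate r = 12.1%/12 = 1.00833% = 0.0100833.
Level-payment amortization: P = B₀·r / (1 − (1+r)^(−n)) = 8290.00·0.0100833 / (1 − 1.01008^(−48)).
Denominator 1 − (1+r)^(−48) = 0.382191113.
P = 83.5908 / 0.382191113 ≈ 218.71.

£218.71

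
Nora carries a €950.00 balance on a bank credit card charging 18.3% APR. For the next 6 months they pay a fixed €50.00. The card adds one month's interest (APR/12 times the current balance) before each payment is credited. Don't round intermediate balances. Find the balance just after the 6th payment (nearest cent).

€728.63

Monthly rate r = 18.3%/12 = 1.525% = 0.01525.
Each month: B ← B·(1+r) − €50.00.
Month 1: interest €14.49; balance after payment €914.49.
Month 2: interest €13.95; balance after payment €878.43.
Month 3: interest €13.40; balance after payment €841.83.
Month 4: interest €12.84; balance after payment €804.67.
Month 5: interest €12.27; balance after payment €766.94.
Month 6: interest €11.70; balance after payment €728.63.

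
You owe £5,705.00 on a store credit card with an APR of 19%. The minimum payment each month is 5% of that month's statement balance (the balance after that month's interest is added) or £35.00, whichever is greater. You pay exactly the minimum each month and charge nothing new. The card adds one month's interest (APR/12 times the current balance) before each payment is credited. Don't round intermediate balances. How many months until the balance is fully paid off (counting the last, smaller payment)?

84 months

Monthly rate r = 19%/12 = 1.58333% = 0.0158333.
While 5% of the post-interest balance exceeds £35.00, each month B ← (B·(1+r))·(1 − 0.05), i.e. B shrinks by the factor (1+r)·0.95 = 0.96504.
This holds for months 1–60. Entering month 61 the balance is £674.56; 5% of the post-interest balance is now below £35.00, so the flat £35.00 minimum applies from here.
From month 61 a fixed £35.00 at rate r clears £674.56 in 24 more payments. Total: 60 + 24 = 84 months.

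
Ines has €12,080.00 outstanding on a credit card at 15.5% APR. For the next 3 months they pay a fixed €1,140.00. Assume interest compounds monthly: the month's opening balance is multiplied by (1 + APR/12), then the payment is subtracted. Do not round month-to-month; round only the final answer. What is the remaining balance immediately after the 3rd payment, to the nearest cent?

€9,089.81

Monthly rate r = 15.5%/12 = 1.29167% = 0.0129167.
Each month: B ← B·(1+r) − €1,140.00.
Month 1: interest €156.03; balance after payment €11,096.03.
Month 2: interest €143.32; balance after payment €10,099.36.
Month 3: interest €130.45; balance after payment €9,089.81.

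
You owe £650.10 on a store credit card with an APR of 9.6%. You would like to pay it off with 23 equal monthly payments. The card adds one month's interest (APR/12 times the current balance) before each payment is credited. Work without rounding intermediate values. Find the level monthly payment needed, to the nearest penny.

£31.06

Monthly rate r = 9.6%/12 = 0.8% = 0.008.
Level-payment amortization: P = B₀·r / (1 − (1+r)^(−n)) = 650.10·0.008 / (1 − 1.008^(−23)).
Denominator 1 − (1+r)^(−23) = 0.167454915.
P = 5.2008 / 0.167454915 ≈ 31.06.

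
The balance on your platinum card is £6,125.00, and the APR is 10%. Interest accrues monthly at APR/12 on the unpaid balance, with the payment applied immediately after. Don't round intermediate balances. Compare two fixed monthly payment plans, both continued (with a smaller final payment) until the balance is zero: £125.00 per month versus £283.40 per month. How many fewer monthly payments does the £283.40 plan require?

Monthly rate r = 10%/12 = 0.833333% = 0.00833333.
At £125.00/mo: n = ⌈−ln(1 − rB₀/P)/ln(1+r)⌉ = 64 payments (last £30.03); total interest = total paid − £6,125.00 = £1,780.03.
At £283.40/mo: 24 payments (last £263.24); total interest £656.44.
Payments saved = 64 − 24 = 40.

40 fewer payments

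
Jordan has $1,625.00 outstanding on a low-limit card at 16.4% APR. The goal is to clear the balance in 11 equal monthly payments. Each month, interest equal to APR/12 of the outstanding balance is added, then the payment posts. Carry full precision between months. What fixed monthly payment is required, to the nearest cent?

Monthly rate r = 16.4%/12 = 1.36667% = 0.0136667.
Level-payment amortization: P = B₀·r / (1 − (1+r)^(−n)) = 1625.00·0.0136667 / (1 − 1.01367^(−11)).
Denominator 1 − (1+r)^(−11) = 0.138702513.
P = 22.2083 / 0.138702513 ≈ 160.11.

$160.11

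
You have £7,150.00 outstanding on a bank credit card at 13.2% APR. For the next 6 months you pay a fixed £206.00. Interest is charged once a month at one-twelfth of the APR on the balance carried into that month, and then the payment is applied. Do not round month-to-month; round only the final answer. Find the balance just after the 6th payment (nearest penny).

Monthly rate r = 13.2%/12 = 1.1% = 0.011.
Each month: B ← B·(1+r) − £206.00.
Month 1: interest £78.65; balance after payment £7,022.65.
Month 2: interest £77.25; balance after payment £6,893.90.
Month 3: interest £75.83; balance after payment £6,763.73.
Month 4: interest £74.40; balance after payment £6,632.13.
Month 5: interest £72.95; balance after payment £6,499.09.
Month 6: interest £71.49; balance after payment £6,364.58.

£6,364.58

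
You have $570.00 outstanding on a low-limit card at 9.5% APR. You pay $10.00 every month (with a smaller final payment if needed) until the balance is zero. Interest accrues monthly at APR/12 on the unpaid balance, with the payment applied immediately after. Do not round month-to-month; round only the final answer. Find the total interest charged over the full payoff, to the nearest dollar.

Monthly rate r = 9.5%/12 = 0.791667% = 0.00791667.
Payoff takes n = ⌈−ln(1 − rB₀/P)/ln(1+r)⌉ = ⌈76.103⌉ = 77 payments; the last is $1.04.
Total paid = 76·$10.00 + $1.04 = $761.04.
Total interest = total paid − principal = $761.04 − $570.00 = $191.04.

$191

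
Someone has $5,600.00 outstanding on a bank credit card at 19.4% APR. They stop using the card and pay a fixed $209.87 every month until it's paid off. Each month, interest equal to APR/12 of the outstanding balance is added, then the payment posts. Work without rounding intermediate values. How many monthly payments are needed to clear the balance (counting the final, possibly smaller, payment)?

Monthly rate r = 19.4%/12 = 1.61667% = 0.0161667.
Recurrence: B ← B·(1+r) − $209.87.
Month 1: interest $90.53; balance after payment $5,480.66.
Month 2: interest $88.60; balance after payment $5,359.40.
Closed form: n = −ln(1 − rB₀/P)/ln(1+r) = −ln(0.56862)/ln(1.01617) ≈ 35.201, so the balance reaches zero during payment 36.

36 payments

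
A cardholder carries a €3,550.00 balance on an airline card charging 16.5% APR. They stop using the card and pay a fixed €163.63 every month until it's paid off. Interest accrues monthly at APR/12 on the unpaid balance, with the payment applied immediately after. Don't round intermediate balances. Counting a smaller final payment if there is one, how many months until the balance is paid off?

26 payments

Monthly rate r = 16.5%/12 = 1.375% = 0.01375.
Recurrence: B ← B·(1+r) − €163.63.
Month 1: interest €48.81; balance after payment €3,435.18.
Month 2: interest €47.23; balance after payment €3,318.79.
Closed form: n = −ln(1 − rB₀/P)/ln(1+r) = −ln(0.70169)/ln(1.01375) ≈ 25.941, so the balance reaches zero during payment 26.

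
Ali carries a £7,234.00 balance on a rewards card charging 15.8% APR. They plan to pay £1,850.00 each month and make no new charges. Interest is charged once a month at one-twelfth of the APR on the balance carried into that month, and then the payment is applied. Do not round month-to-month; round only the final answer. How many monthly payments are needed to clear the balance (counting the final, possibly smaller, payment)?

5 months

Monthly rate r = 15.8%/12 = 1.31667% = 0.0131667.
Recurrence: B ← B·(1+r) − £1,850.00.
Month 1: interest £95.25; balance after payment £5,479.25.
Month 2: interest £72.14; balance after payment £3,701.39.
Month 3: interest £48.73; balance after payment £1,900.13.
Month 4: interest £25.02; balance after payment £75.14.
Month 5: interest £0.99; balance after payment £0.00.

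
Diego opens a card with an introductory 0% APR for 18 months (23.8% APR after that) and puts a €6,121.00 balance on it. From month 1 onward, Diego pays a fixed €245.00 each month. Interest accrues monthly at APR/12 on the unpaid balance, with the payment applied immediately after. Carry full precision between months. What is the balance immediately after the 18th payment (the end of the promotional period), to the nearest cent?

Promo months 1–18 at r₀ = 0%/12 = 0; months 19+ at r₁ = 23.8%/12 = 0.0198333.
After month 18 (no interest yet): B = €6,121.00 − 18·€245.00 = €1,711.00.

€1,711.00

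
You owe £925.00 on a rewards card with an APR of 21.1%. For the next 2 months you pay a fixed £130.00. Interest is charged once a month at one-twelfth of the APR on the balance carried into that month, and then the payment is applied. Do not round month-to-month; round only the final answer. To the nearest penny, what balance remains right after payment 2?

Monthly rate r = 21.1%/12 = 1.75833% = 0.0175833.
Each month: B ← B·(1+r) − £130.00.
Month 1: interest £16.26; balance after payment £811.26.
Month 2: interest £14.26; balance after payment £695.53.

£695.53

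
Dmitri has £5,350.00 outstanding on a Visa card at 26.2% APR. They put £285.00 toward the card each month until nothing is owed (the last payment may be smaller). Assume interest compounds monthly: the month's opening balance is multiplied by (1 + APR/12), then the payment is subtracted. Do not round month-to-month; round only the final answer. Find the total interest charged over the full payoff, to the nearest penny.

£1,609.82

Monthly rate r = 26.2%/12 = 2.18333% = 0.0218333.
Payoff takes n = ⌈−ln(1 − rB₀/P)/ln(1+r)⌉ = ⌈24.418⌉ = 25 payments; the last is £119.82.
Total paid = 24·£285.00 + £119.82 = £6,959.82.
Total interest = total paid − principal = £6,959.82 − £5,350.00 = £1,609.82.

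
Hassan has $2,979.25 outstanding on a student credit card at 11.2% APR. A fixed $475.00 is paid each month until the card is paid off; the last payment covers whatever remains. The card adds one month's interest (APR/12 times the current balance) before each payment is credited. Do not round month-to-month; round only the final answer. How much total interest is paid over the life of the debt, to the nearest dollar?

$106

Monthly rate r = 11.2%/12 = 0.933333% = 0.00933333.
Payoff takes n = ⌈−ln(1 − rB₀/P)/ln(1+r)⌉ = ⌈6.493⌉ = 7 payments; the last is $234.87.
Total paid = 6·$475.00 + $234.87 = $3,084.87.
Total interest = total paid − principal = $3,084.87 − $2,979.25 = $105.62.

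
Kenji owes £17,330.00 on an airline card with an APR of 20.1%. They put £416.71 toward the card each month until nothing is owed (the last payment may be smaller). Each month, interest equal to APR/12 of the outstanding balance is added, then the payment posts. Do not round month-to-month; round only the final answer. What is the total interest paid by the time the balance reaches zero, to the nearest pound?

Monthly rate r = 20.1%/12 = 1.675% = 0.01675.
Payoff takes n = ⌈−ln(1 − rB₀/P)/ln(1+r)⌉ = ⌈71.800⌉ = 72 payments; the last is £333.75.
Total paid = 71·£416.71 + £333.75 = £29,920.16.
Total interest = total paid − principal = £29,920.16 − £17,330.00 = £12,590.16.

£12,590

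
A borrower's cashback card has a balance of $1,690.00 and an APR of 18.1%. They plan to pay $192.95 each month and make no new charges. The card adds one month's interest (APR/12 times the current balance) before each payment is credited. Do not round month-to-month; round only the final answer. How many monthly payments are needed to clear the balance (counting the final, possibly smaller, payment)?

10 months

Monthly rate r = 18.1%/12 = 1.50833% = 0.0150833.
Recurrence: B ← B·(1+r) − $192.95.
Month 1: interest $25.49; balance after payment $1,522.54.
Month 2: interest $22.96; balance after payment $1,352.56.
Closed form: n = −ln(1 − rB₀/P)/ln(1+r) = −ln(0.86789)/ln(1.01508) ≈ 9.465, so the balance reaches zero during payment 10.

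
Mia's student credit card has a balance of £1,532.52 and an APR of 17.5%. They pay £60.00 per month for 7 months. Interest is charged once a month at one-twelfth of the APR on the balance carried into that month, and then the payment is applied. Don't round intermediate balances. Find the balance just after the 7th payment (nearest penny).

£1,257.15

Monthly rate r = 17.5%/12 = 1.45833% = 0.0145833.
Each month: B ← B·(1+r) − £60.00.
Month 1: interest £22.35; balance after payment £1,494.87.
Month 2: interest £21.80; balance after payment £1,456.67.
Month 3: interest £21.24; balance after payment £1,417.91.
Month 4: interest £20.68; balance after payment £1,378.59.
Month 5: interest £20.10; balance after payment £1,338.69.
Month 6: interest £19.52; balance after payment £1,298.22.
Month 7: interest £18.93; balance after payment £1,257.15.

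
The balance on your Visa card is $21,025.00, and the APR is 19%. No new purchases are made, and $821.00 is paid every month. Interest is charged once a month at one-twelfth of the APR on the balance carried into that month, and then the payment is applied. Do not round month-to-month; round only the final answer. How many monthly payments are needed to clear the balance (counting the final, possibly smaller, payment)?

Monthly rate r = 19%/12 = 1.58333% = 0.0158333.
Recurrence: B ← B·(1+r) − $821.00.
Month 1: interest $332.90; balance after payment $20,536.90.
Month 2: interest $325.17; balance after payment $20,041.06.
Closed form: n = −ln(1 − rB₀/P)/ln(1+r) = −ln(0.59452)/ln(1.01583) ≈ 33.101, so the balance reaches zero during payment 34.

34 months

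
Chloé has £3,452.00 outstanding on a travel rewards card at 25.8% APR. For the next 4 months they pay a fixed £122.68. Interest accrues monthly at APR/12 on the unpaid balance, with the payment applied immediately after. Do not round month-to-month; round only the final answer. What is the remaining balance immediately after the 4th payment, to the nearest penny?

Monthly rate r = 25.8%/12 = 2.15% = 0.0215.
Each month: B ← B·(1+r) − £122.68.
Month 1: interest £74.22; balance after payment £3,403.54.
Month 2: interest £73.18; balance after payment £3,354.03.
Month 3: interest £72.11; balance after payment £3,303.47.
Month 4: interest £71.02; balance after payment £3,251.81.

£3,251.81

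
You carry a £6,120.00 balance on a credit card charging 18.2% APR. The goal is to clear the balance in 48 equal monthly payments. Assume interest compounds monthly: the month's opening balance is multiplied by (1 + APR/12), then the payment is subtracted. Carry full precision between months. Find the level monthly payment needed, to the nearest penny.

£180.42

Monthly rate r = 18.2%/12 = 1.51667% = 0.0151667.
Level-payment amortization: P = B₀·r / (1 − (1+r)^(−n)) = 6120.00·0.0151667 / (1 − 1.01517^(−48)).
Denominator 1 − (1+r)^(−48) = 0.514479868.
P = 92.82 / 0.514479868 ≈ 180.42.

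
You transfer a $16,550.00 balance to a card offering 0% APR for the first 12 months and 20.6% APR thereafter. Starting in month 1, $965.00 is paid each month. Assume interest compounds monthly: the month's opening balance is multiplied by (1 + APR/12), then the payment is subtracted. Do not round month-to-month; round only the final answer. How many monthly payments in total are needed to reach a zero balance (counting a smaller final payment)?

18 payments

Promo months 1–12 at r₀ = 0%/12 = 0; months 13+ at r₁ = 20.6%/12 = 0.0171667.
After month 12 (no interest yet): B = $16,550.00 − 12·$965.00 = $4,970.00.
Then at r₁ with $965.00/mo: n₂ = −ln(1 − r₁·B/P)/ln(1+r₁) ≈ 5.44 → 6 more payments.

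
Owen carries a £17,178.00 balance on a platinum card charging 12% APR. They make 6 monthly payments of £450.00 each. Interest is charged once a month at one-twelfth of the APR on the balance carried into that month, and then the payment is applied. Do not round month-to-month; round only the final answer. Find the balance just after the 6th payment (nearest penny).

Monthly rate r = 12%/12 = 1% = 0.01.
Each month: B ← B·(1+r) − £450.00.
Month 1: interest £171.78; balance after payment £16,899.78.
Month 2: interest £169.00; balance after payment £16,618.78.
Month 3: interest £166.19; balance after payment £16,334.97.
Month 4: interest £163.35; balance after payment £16,048.32.
Month 5: interest £160.48; balance after payment £15,758.80.
Month 6: interest £157.59; balance after payment £15,466.39.

£15,466.39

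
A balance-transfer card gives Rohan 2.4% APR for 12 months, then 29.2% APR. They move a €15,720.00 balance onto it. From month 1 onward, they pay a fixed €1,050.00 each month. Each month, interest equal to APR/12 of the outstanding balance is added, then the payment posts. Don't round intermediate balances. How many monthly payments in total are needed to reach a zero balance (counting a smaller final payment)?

Promo months 1–12 at r₀ = 2.4%/12 = 0.002; months 13+ at r₁ = 29.2%/12 = 0.0243333.
After month 12: iterate B ← B·(1+r₀) − €1,050.00 for 12 months → €3,361.93.
Then at r₁ with €1,050.00/mo: n₂ = −ln(1 − r₁·B/P)/ln(1+r₁) ≈ 3.37 → 4 more payments.

16 payments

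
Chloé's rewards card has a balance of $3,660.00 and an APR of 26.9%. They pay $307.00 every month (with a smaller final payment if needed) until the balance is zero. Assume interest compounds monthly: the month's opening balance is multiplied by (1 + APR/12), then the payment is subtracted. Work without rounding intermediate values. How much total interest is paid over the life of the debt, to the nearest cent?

$646.12

Monthly rate r = 26.9%/12 = 2.24167% = 0.0224167.
Payoff takes n = ⌈−ln(1 − rB₀/P)/ln(1+r)⌉ = ⌈14.026⌉ = 15 payments; the last is $8.12.
Total paid = 14·$307.00 + $8.12 = $4,306.12.
Total interest = total paid − principal = $4,306.12 − $3,660.00 = $646.12.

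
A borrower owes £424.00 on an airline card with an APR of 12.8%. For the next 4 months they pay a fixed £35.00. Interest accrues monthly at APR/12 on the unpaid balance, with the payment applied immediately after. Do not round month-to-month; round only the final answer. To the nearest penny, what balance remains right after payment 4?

Monthly rate r = 12.8%/12 = 1.06667% = 0.0106667.
Each month: B ← B·(1+r) − £35.00.
Month 1: interest £4.52; balance after payment £393.52.
Month 2: interest £4.20; balance after payment £362.72.
Month 3: interest £3.87; balance after payment £331.59.
Month 4: interest £3.54; balance after payment £300.13.

£300.13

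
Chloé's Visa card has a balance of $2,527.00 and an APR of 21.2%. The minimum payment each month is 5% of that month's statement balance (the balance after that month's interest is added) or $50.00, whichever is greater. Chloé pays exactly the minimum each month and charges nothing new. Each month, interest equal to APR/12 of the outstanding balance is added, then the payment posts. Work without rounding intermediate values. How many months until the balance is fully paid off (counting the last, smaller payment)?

53 months

Monthly rate r = 21.2%/12 = 1.76667% = 0.0176667.
While 5% of the post-interest balance exceeds $50.00, each month B ← (B·(1+r))·(1 − 0.05), i.e. B shrinks by the factor (1+r)·0.95 = 0.96678.
This holds for months 1–28. Entering month 29 the balance is $981.34; 5% of the post-interest balance is now below $50.00, so the flat $50.00 minimum applies from here.
From month 29 a fixed $50.00 at rate r clears $981.34 in 25 more payments. Total: 28 + 25 = 53 months.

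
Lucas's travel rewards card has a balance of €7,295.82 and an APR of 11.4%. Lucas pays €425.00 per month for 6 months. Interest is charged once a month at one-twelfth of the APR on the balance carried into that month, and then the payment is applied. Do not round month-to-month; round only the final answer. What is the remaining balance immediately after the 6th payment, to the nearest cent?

Monthly rate r = 11.4%/12 = 0.95% = 0.0095.
Each month: B ← B·(1+r) − €425.00.
Month 1: interest €69.31; balance after payment €6,940.13.
Month 2: interest €65.93; balance after payment €6,581.06.
Month 3: interest €62.52; balance after payment €6,218.58.
Month 4: interest €59.08; balance after payment €5,852.66.
Month 5: interest €55.60; balance after payment €5,483.26.
Month 6: interest €52.09; balance after payment €5,110.35.

€5,110.35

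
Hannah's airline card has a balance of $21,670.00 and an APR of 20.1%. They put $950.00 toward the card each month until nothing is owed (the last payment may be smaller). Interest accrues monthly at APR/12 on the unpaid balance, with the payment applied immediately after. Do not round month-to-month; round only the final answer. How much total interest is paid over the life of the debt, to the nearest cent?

$5,860.92

Monthly rate r = 20.1%/12 = 1.675% = 0.01675.
Payoff takes n = ⌈−ln(1 − rB₀/P)/ln(1+r)⌉ = ⌈28.980⌉ = 29 payments; the last is $930.92.
Total paid = 28·$950.00 + $930.92 = $27,530.92.
Total interest = total paid − principal = $27,530.92 − $21,670.00 = $5,860.92.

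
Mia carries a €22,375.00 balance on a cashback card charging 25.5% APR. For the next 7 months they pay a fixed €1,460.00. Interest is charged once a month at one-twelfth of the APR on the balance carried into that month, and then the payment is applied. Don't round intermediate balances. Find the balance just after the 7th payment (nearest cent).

Monthly rate r = 25.5%/12 = 2.125% = 0.02125.
Each month: B ← B·(1+r) − €1,460.00.
Month 1: interest €475.47; balance after payment €21,390.47.
Month 2: interest €454.55; balance after payment €20,385.02.
Month 3: interest €433.18; balance after payment €19,358.20.
Month 4: interest €411.36; balance after payment €18,309.56.
Month 5: interest €389.08; balance after payment €17,238.64.
Month 6: interest €366.32; balance after payment €16,144.96.
Month 7: interest €343.08; balance after payment €15,028.04.

€15,028.04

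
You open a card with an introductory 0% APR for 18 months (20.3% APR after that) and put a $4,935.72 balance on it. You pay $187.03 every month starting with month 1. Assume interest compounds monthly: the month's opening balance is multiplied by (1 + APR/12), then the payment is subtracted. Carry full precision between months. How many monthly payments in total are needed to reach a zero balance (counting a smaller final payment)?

Promo months 1–18 at r₀ = 0%/12 = 0; months 19+ at r₁ = 20.3%/12 = 0.0169167.
After month 18 (no interest yet): B = $4,935.72 − 18·$187.03 = $1,569.18.
Then at r₁ with $187.03/mo: n₂ = −ln(1 − r₁·B/P)/ln(1+r₁) ≈ 9.12 → 10 more payments.

28 months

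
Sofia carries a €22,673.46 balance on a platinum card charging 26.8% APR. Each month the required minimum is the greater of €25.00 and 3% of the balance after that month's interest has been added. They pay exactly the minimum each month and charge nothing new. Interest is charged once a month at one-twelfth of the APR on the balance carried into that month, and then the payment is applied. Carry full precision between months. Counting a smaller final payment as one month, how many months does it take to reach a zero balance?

457 months

Monthly rate r = 26.8%/12 = 2.23333% = 0.0223333.
While 3% of the post-interest balance exceeds €25.00, each month B ← (B·(1+r))·(1 − 0.03), i.e. B shrinks by the factor (1+r)·0.97 = 0.99166.
This holds for months 1–398. Entering month 399 the balance is €810.01; 3% of the post-interest balance is now below €25.00, so the flat €25.00 minimum applies from here.
From month 399 a fixed €25.00 at rate r clears €810.01 in 59 more payments. Total: 398 + 59 = 457 months.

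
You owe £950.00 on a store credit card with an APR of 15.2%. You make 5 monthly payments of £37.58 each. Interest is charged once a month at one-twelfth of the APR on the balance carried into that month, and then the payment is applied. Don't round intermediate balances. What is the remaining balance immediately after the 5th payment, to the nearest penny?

Monthly rate r = 15.2%/12 = 1.26667% = 0.0126667.
Each month: B ← B·(1+r) − £37.58.
Month 1: interest £12.03; balance after payment £924.45.
Month 2: interest £11.71; balance after payment £898.58.
Month 3: interest £11.38; balance after payment £872.39.
Month 4: interest £11.05; balance after payment £845.86.
Month 5: interest £10.71; balance after payment £818.99.

£818.99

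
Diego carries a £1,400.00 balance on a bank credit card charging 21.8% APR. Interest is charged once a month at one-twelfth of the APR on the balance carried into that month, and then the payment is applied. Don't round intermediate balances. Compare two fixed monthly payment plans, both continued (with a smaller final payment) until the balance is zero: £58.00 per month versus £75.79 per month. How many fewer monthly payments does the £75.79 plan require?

10 fewer payments

Monthly rate r = 21.8%/12 = 1.81667% = 0.0181667.
At £58.00/mo: n = ⌈−ln(1 − rB₀/P)/ln(1+r)⌉ = 33 payments (last £3.37); total interest = total paid − £1,400.00 = £459.37.
At £75.79/mo: 23 payments (last £53.84); total interest £321.22.
Payments saved = 33 − 23 = 10.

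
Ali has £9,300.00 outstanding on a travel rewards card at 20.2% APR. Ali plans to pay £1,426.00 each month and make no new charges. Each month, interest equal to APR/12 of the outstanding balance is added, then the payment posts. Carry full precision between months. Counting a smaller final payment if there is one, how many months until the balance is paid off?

Monthly rate r = 20.2%/12 = 1.68333% = 0.0168333.
Recurrence: B ← B·(1+r) − £1,426.00.
Month 1: interest £156.55; balance after payment £8,030.55.
Month 2: interest £135.18; balance after payment £6,739.73.
Closed form: n = −ln(1 − rB₀/P)/ln(1+r) = −ln(0.89022)/ln(1.01683) ≈ 6.966, so the balance reaches zero during payment 7.

7 payments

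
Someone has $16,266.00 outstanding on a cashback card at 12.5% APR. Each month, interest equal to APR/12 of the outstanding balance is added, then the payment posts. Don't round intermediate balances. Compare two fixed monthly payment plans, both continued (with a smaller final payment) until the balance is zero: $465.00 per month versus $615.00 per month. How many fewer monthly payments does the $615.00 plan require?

12 fewer payments

Monthly rate r = 12.5%/12 = 1.04167% = 0.0104167.
At $465.00/mo: n = ⌈−ln(1 − rB₀/P)/ln(1+r)⌉ = 44 payments (last $339.58); total interest = total paid − $16,266.00 = $4,068.58.
At $615.00/mo: 32 payments (last $61.91); total interest $2,860.91.
Payments saved = 44 − 32 = 12.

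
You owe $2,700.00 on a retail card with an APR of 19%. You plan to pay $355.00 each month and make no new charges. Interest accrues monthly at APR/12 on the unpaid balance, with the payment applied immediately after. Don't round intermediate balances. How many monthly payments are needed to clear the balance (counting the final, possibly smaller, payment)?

9 payments

Monthly rate r = 19%/12 = 1.58333% = 0.0158333.
Recurrence: B ← B·(1+r) − $355.00.
Month 1: interest $42.75; balance after payment $2,387.75.
Month 2: interest $37.81; balance after payment $2,070.56.
Closed form: n = −ln(1 − rB₀/P)/ln(1+r) = −ln(0.87958)/ln(1.01583) ≈ 8.168, so the balance reaches zero during payment 9.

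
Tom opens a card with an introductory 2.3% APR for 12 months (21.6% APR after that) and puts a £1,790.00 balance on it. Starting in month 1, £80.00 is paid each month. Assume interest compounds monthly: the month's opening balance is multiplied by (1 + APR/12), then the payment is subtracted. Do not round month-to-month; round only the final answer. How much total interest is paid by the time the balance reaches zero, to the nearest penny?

Promo months 1–12 at r₀ = 2.3%/12 = 0.00191667; months 13+ at r₁ = 21.6%/12 = 0.018.
After month 12: iterate B ← B·(1+r₀) − £80.00 for 12 months → £861.42.
Then at r₁ with £80.00/mo: n₂ = −ln(1 − r₁·B/P)/ln(1+r₁) ≈ 12.08 → 13 more payments.
Total paid = 24·£80.00 + £6.19 = £1,926.19; interest = £1,926.19 − £1,790.00 = £136.19.

£136.19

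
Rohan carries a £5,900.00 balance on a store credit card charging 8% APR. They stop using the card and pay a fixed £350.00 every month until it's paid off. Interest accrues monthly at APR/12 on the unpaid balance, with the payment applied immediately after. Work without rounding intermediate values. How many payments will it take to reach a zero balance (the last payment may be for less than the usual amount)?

Monthly rate r = 8%/12 = 0.666667% = 0.00666667.
Recurrence: B ← B·(1+r) − £350.00.
Month 1: interest £39.33; balance after payment £5,589.33.
Month 2: interest £37.26; balance after payment £5,276.60.
Closed form: n = −ln(1 − rB₀/P)/ln(1+r) = −ln(0.88762)/ln(1.00667) ≈ 17.941, so the balance reaches zero during payment 18.

18 payments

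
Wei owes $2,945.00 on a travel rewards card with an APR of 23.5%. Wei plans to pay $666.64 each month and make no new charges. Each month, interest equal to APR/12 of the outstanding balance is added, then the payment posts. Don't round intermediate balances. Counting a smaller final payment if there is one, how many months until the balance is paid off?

Monthly rate r = 23.5%/12 = 1.95833% = 0.0195833.
Recurrence: B ← B·(1+r) − $666.64.
Month 1: interest $57.67; balance after payment $2,336.03.
Month 2: interest $45.75; balance after payment $1,715.14.
Month 3: interest $33.59; balance after payment $1,082.09.
Month 4: interest $21.19; balance after payment $436.64.
Month 5: interest $8.55; balance after payment $0.00.

5 payments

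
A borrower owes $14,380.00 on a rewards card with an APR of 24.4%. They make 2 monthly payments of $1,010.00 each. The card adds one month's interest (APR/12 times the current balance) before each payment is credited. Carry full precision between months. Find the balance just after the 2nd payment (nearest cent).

Monthly rate r = 24.4%/12 = 2.03333% = 0.0203333.
Each month: B ← B·(1+r) − $1,010.00.
Month 1: interest $292.39; balance after payment $13,662.39.
Month 2: interest $277.80; balance after payment $12,930.20.

$12,930.20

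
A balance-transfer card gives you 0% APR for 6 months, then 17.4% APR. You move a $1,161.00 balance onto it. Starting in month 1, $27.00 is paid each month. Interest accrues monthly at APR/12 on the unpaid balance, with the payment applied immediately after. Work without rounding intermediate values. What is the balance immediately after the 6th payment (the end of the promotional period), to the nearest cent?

Promo months 1–6 at r₀ = 0%/12 = 0; months 7+ at r₁ = 17.4%/12 = 0.0145.
After month 6 (no interest yet): B = $1,161.00 − 6·$27.00 = $999.00.

$999.00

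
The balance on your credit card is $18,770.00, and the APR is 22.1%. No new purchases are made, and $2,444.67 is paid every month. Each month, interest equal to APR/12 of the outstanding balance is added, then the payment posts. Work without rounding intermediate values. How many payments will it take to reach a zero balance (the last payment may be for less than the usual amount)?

9 months

Monthly rate r = 22.1%/12 = 1.84167% = 0.0184167.
Recurrence: B ← B·(1+r) − $2,444.67.
Month 1: interest $345.68; balance after payment $16,671.01.
Month 2: interest $307.02; balance after payment $14,533.37.
Closed form: n = −ln(1 − rB₀/P)/ln(1+r) = −ln(0.8586)/ln(1.01842) ≈ 8.354, so the balance reaches zero during payment 9.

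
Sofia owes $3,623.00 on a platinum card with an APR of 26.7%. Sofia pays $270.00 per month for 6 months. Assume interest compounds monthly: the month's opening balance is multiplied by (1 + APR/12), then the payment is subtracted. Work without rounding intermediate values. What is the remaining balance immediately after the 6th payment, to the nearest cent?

$2,421.56

Monthly rate r = 26.7%/12 = 2.225% = 0.02225.
Each month: B ← B·(1+r) − $270.00.
Month 1: interest $80.61; balance after payment $3,433.61.
Month 2: interest $76.40; balance after payment $3,240.01.
Month 3: interest $72.09; balance after payment $3,042.10.
Month 4: interest $67.69; balance after payment $2,839.79.
Month 5: interest $63.19; balance after payment $2,632.97.
Month 6: interest $58.58; balance after payment $2,421.56.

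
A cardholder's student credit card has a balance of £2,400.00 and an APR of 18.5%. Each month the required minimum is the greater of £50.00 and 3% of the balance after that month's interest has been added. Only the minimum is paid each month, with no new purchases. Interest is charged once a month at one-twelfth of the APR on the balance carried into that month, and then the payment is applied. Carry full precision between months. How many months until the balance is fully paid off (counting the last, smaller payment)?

72 months

Monthly rate r = 18.5%/12 = 1.54167% = 0.0154167.
While 3% of the post-interest balance exceeds £50.00, each month B ← (B·(1+r))·(1 − 0.03), i.e. B shrinks by the factor (1+r)·0.97 = 0.98495.
This holds for months 1–26. Entering month 27 the balance is £1,618.18; 3% of the post-interest balance is now below £50.00, so the flat £50.00 minimum applies from here.
From month 27 a fixed £50.00 at rate r clears £1,618.18 in 46 more payments. Total: 26 + 46 = 72 months.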